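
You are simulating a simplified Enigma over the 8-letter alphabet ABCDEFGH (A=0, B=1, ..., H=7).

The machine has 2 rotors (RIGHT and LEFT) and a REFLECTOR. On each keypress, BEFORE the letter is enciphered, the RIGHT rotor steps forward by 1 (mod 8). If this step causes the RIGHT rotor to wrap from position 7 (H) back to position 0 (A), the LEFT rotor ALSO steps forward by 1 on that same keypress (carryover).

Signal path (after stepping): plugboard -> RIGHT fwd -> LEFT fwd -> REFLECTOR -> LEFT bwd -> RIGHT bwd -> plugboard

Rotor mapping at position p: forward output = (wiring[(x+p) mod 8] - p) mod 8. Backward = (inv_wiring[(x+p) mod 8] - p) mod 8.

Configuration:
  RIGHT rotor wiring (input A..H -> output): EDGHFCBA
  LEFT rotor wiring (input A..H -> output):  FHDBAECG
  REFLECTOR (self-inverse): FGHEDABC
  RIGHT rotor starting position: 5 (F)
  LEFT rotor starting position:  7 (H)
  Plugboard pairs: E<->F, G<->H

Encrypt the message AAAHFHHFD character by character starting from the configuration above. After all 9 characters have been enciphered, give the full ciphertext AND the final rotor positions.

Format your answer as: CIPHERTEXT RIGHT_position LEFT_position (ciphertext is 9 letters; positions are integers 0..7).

Char 1 ('A'): step: R->6, L=7; A->plug->A->R->D->L->E->refl->D->L'->H->R'->G->plug->H
Char 2 ('A'): step: R->7, L=7; A->plug->A->R->B->L->G->refl->B->L'->F->R'->B->plug->B
Char 3 ('A'): step: R->0, L->0 (L advanced); A->plug->A->R->E->L->A->refl->F->L'->A->R'->H->plug->G
Char 4 ('H'): step: R->1, L=0; H->plug->G->R->H->L->G->refl->B->L'->D->R'->H->plug->G
Char 5 ('F'): step: R->2, L=0; F->plug->E->R->H->L->G->refl->B->L'->D->R'->C->plug->C
Char 6 ('H'): step: R->3, L=0; H->plug->G->R->A->L->F->refl->A->L'->E->R'->A->plug->A
Char 7 ('H'): step: R->4, L=0; H->plug->G->R->C->L->D->refl->E->L'->F->R'->C->plug->C
Char 8 ('F'): step: R->5, L=0; F->plug->E->R->G->L->C->refl->H->L'->B->R'->F->plug->E
Char 9 ('D'): step: R->6, L=0; D->plug->D->R->F->L->E->refl->D->L'->C->R'->B->plug->B
Final: ciphertext=HBGGCACEB, RIGHT=6, LEFT=0

Answer: HBGGCACEB 6 0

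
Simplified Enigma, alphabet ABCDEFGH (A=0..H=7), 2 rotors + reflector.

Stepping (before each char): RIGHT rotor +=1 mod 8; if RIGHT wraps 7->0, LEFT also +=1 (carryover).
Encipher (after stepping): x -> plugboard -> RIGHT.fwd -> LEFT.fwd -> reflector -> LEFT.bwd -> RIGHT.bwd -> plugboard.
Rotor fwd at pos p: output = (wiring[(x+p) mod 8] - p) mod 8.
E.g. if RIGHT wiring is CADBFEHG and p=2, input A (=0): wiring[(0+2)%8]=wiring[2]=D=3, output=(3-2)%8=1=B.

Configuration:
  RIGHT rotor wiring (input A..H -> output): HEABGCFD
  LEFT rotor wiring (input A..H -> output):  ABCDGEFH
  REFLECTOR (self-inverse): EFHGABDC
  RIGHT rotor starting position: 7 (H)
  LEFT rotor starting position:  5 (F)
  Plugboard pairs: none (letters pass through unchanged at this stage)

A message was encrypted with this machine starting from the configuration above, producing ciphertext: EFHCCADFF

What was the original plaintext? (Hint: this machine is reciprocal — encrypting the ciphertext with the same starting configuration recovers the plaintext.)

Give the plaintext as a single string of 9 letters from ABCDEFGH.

Char 1 ('E'): step: R->0, L->6 (L advanced); E->plug->E->R->G->L->A->refl->E->L'->E->R'->B->plug->B
Char 2 ('F'): step: R->1, L=6; F->plug->F->R->E->L->E->refl->A->L'->G->R'->H->plug->H
Char 3 ('H'): step: R->2, L=6; H->plug->H->R->C->L->C->refl->H->L'->A->R'->D->plug->D
Char 4 ('C'): step: R->3, L=6; C->plug->C->R->H->L->G->refl->D->L'->D->R'->B->plug->B
Char 5 ('C'): step: R->4, L=6; C->plug->C->R->B->L->B->refl->F->L'->F->R'->H->plug->H
Char 6 ('A'): step: R->5, L=6; A->plug->A->R->F->L->F->refl->B->L'->B->R'->H->plug->H
Char 7 ('D'): step: R->6, L=6; D->plug->D->R->G->L->A->refl->E->L'->E->R'->H->plug->H
Char 8 ('F'): step: R->7, L=6; F->plug->F->R->H->L->G->refl->D->L'->D->R'->G->plug->G
Char 9 ('F'): step: R->0, L->7 (L advanced); F->plug->F->R->C->L->C->refl->H->L'->F->R'->G->plug->G

Answer: BHDBHHHGG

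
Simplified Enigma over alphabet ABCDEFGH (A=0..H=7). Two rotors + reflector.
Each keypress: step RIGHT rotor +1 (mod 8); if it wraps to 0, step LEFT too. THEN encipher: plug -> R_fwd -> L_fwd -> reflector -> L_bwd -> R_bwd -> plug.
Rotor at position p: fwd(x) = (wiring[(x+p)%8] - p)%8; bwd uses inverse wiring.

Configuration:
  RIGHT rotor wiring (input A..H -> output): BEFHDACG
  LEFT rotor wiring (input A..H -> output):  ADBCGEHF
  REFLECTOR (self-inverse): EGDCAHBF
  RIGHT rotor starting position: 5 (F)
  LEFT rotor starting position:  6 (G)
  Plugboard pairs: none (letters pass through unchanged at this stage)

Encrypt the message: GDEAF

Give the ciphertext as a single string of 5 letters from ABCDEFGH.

Char 1 ('G'): step: R->6, L=6; G->plug->G->R->F->L->E->refl->A->L'->G->R'->D->plug->D
Char 2 ('D'): step: R->7, L=6; D->plug->D->R->G->L->A->refl->E->L'->F->R'->C->plug->C
Char 3 ('E'): step: R->0, L->7 (L advanced); E->plug->E->R->D->L->C->refl->D->L'->E->R'->B->plug->B
Char 4 ('A'): step: R->1, L=7; A->plug->A->R->D->L->C->refl->D->L'->E->R'->B->plug->B
Char 5 ('F'): step: R->2, L=7; F->plug->F->R->E->L->D->refl->C->L'->D->R'->A->plug->A

Answer: DCBBA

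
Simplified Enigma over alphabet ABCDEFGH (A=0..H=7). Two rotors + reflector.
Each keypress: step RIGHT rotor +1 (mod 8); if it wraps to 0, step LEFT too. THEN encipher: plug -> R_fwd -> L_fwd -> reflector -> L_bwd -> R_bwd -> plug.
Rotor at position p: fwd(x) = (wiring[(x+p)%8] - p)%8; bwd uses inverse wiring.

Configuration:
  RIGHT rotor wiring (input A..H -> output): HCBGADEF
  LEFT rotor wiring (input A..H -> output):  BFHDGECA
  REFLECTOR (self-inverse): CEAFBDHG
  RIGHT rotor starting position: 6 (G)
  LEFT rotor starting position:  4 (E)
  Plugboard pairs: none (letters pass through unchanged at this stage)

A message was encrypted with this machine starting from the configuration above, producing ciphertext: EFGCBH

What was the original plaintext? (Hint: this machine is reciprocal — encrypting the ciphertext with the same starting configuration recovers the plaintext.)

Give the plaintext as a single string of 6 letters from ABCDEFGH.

Answer: DACHFD

Derivation:
Char 1 ('E'): step: R->7, L=4; E->plug->E->R->H->L->H->refl->G->L'->C->R'->D->plug->D
Char 2 ('F'): step: R->0, L->5 (L advanced); F->plug->F->R->D->L->E->refl->B->L'->H->R'->A->plug->A
Char 3 ('G'): step: R->1, L=5; G->plug->G->R->E->L->A->refl->C->L'->F->R'->C->plug->C
Char 4 ('C'): step: R->2, L=5; C->plug->C->R->G->L->G->refl->H->L'->A->R'->H->plug->H
Char 5 ('B'): step: R->3, L=5; B->plug->B->R->F->L->C->refl->A->L'->E->R'->F->plug->F
Char 6 ('H'): step: R->4, L=5; H->plug->H->R->C->L->D->refl->F->L'->B->R'->D->plug->D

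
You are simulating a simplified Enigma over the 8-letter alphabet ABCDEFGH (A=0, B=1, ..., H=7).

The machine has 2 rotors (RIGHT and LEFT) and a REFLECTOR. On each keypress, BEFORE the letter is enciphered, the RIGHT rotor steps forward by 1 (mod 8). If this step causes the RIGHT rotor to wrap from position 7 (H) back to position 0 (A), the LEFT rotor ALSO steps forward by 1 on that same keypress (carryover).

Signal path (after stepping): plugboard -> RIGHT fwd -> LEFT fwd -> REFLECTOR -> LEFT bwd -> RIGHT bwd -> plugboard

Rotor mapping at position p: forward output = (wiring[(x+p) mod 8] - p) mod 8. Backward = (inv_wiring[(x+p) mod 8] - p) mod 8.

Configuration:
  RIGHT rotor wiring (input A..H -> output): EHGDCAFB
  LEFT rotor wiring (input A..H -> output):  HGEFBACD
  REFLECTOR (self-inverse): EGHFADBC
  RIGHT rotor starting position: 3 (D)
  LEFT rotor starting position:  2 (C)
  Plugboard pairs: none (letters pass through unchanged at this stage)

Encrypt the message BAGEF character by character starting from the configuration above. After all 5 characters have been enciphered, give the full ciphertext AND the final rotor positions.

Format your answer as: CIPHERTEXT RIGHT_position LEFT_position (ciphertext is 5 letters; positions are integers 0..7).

Answer: HHADD 0 3

Derivation:
Char 1 ('B'): step: R->4, L=2; B->plug->B->R->E->L->A->refl->E->L'->H->R'->H->plug->H
Char 2 ('A'): step: R->5, L=2; A->plug->A->R->D->L->G->refl->B->L'->F->R'->H->plug->H
Char 3 ('G'): step: R->6, L=2; G->plug->G->R->E->L->A->refl->E->L'->H->R'->A->plug->A
Char 4 ('E'): step: R->7, L=2; E->plug->E->R->E->L->A->refl->E->L'->H->R'->D->plug->D
Char 5 ('F'): step: R->0, L->3 (L advanced); F->plug->F->R->A->L->C->refl->H->L'->D->R'->D->plug->D
Final: ciphertext=HHADD, RIGHT=0, LEFT=3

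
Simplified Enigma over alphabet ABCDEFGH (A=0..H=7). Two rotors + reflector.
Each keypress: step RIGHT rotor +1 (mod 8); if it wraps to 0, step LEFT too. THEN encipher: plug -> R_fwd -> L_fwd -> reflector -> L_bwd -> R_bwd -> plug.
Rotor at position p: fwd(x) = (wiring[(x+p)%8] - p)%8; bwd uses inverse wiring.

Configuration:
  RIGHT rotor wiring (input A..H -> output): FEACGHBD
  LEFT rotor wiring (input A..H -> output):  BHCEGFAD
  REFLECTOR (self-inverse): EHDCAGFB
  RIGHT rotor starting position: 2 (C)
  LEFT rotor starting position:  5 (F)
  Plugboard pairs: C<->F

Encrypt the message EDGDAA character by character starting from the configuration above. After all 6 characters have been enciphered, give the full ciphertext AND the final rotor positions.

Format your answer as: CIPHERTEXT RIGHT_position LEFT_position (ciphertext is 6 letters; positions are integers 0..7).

Answer: BHAFDG 0 6

Derivation:
Char 1 ('E'): step: R->3, L=5; E->plug->E->R->A->L->A->refl->E->L'->D->R'->B->plug->B
Char 2 ('D'): step: R->4, L=5; D->plug->D->R->H->L->B->refl->H->L'->G->R'->H->plug->H
Char 3 ('G'): step: R->5, L=5; G->plug->G->R->F->L->F->refl->G->L'->C->R'->A->plug->A
Char 4 ('D'): step: R->6, L=5; D->plug->D->R->G->L->H->refl->B->L'->H->R'->C->plug->F
Char 5 ('A'): step: R->7, L=5; A->plug->A->R->E->L->C->refl->D->L'->B->R'->D->plug->D
Char 6 ('A'): step: R->0, L->6 (L advanced); A->plug->A->R->F->L->G->refl->F->L'->B->R'->G->plug->G
Final: ciphertext=BHAFDG, RIGHT=0, LEFT=6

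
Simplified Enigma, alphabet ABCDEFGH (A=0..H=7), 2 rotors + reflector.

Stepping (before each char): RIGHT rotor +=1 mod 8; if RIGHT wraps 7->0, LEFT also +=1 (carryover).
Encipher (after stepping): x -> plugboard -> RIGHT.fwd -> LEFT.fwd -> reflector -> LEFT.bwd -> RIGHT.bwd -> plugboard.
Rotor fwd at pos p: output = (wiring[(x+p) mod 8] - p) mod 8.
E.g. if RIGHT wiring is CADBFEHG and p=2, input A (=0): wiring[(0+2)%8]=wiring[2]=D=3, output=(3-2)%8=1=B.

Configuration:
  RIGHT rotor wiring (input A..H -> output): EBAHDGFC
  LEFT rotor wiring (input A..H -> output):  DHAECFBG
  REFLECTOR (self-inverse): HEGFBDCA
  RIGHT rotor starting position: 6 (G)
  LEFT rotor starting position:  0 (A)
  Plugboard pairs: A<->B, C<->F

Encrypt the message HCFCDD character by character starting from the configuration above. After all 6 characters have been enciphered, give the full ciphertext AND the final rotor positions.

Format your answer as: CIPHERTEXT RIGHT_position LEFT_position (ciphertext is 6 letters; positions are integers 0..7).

Answer: BHDHGA 4 1

Derivation:
Char 1 ('H'): step: R->7, L=0; H->plug->H->R->G->L->B->refl->E->L'->D->R'->A->plug->B
Char 2 ('C'): step: R->0, L->1 (L advanced); C->plug->F->R->G->L->F->refl->D->L'->C->R'->H->plug->H
Char 3 ('F'): step: R->1, L=1; F->plug->C->R->G->L->F->refl->D->L'->C->R'->D->plug->D
Char 4 ('C'): step: R->2, L=1; C->plug->F->R->A->L->G->refl->C->L'->H->R'->H->plug->H
Char 5 ('D'): step: R->3, L=1; D->plug->D->R->C->L->D->refl->F->L'->G->R'->G->plug->G
Char 6 ('D'): step: R->4, L=1; D->plug->D->R->G->L->F->refl->D->L'->C->R'->B->plug->A
Final: ciphertext=BHDHGA, RIGHT=4, LEFT=1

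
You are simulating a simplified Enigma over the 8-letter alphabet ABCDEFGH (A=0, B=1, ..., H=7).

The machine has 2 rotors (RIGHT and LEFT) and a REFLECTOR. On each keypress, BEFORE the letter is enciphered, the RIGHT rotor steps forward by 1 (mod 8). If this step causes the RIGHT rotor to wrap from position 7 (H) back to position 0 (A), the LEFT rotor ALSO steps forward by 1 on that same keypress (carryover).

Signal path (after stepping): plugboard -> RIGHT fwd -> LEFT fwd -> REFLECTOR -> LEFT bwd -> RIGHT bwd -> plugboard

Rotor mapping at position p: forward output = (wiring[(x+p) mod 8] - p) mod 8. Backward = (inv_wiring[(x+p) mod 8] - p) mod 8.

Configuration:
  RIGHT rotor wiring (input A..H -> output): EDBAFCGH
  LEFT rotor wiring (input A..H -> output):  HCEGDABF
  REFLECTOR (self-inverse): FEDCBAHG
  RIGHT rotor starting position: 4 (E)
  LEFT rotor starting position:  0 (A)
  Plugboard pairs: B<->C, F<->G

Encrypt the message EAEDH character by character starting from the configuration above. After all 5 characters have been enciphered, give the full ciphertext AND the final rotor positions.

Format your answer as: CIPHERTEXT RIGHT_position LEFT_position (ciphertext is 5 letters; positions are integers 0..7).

Char 1 ('E'): step: R->5, L=0; E->plug->E->R->G->L->B->refl->E->L'->C->R'->C->plug->B
Char 2 ('A'): step: R->6, L=0; A->plug->A->R->A->L->H->refl->G->L'->D->R'->E->plug->E
Char 3 ('E'): step: R->7, L=0; E->plug->E->R->B->L->C->refl->D->L'->E->R'->C->plug->B
Char 4 ('D'): step: R->0, L->1 (L advanced); D->plug->D->R->A->L->B->refl->E->L'->G->R'->G->plug->F
Char 5 ('H'): step: R->1, L=1; H->plug->H->R->D->L->C->refl->D->L'->B->R'->E->plug->E
Final: ciphertext=BEBFE, RIGHT=1, LEFT=1

Answer: BEBFE 1 1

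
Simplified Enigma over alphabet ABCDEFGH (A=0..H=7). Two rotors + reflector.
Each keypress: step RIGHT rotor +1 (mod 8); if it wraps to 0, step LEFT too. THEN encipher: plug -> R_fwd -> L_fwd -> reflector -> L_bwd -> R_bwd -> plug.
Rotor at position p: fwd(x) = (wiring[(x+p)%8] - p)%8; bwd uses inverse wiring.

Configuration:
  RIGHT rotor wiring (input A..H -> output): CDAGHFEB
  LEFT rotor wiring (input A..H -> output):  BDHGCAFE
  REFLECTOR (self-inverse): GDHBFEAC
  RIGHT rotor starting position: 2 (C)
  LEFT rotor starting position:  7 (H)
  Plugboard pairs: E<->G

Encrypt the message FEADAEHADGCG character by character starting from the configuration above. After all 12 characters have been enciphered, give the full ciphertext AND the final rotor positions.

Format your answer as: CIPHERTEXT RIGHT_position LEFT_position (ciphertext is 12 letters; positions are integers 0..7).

Char 1 ('F'): step: R->3, L=7; F->plug->F->R->H->L->G->refl->A->L'->D->R'->A->plug->A
Char 2 ('E'): step: R->4, L=7; E->plug->G->R->E->L->H->refl->C->L'->B->R'->B->plug->B
Char 3 ('A'): step: R->5, L=7; A->plug->A->R->A->L->F->refl->E->L'->C->R'->H->plug->H
Char 4 ('D'): step: R->6, L=7; D->plug->D->R->F->L->D->refl->B->L'->G->R'->A->plug->A
Char 5 ('A'): step: R->7, L=7; A->plug->A->R->C->L->E->refl->F->L'->A->R'->F->plug->F
Char 6 ('E'): step: R->0, L->0 (L advanced); E->plug->G->R->E->L->C->refl->H->L'->C->R'->A->plug->A
Char 7 ('H'): step: R->1, L=0; H->plug->H->R->B->L->D->refl->B->L'->A->R'->G->plug->E
Char 8 ('A'): step: R->2, L=0; A->plug->A->R->G->L->F->refl->E->L'->H->R'->F->plug->F
Char 9 ('D'): step: R->3, L=0; D->plug->D->R->B->L->D->refl->B->L'->A->R'->G->plug->E
Char 10 ('G'): step: R->4, L=0; G->plug->E->R->G->L->F->refl->E->L'->H->R'->F->plug->F
Char 11 ('C'): step: R->5, L=0; C->plug->C->R->E->L->C->refl->H->L'->C->R'->H->plug->H
Char 12 ('G'): step: R->6, L=0; G->plug->E->R->C->L->H->refl->C->L'->E->R'->C->plug->C
Final: ciphertext=ABHAFAEFEFHC, RIGHT=6, LEFT=0

Answer: ABHAFAEFEFHC 6 0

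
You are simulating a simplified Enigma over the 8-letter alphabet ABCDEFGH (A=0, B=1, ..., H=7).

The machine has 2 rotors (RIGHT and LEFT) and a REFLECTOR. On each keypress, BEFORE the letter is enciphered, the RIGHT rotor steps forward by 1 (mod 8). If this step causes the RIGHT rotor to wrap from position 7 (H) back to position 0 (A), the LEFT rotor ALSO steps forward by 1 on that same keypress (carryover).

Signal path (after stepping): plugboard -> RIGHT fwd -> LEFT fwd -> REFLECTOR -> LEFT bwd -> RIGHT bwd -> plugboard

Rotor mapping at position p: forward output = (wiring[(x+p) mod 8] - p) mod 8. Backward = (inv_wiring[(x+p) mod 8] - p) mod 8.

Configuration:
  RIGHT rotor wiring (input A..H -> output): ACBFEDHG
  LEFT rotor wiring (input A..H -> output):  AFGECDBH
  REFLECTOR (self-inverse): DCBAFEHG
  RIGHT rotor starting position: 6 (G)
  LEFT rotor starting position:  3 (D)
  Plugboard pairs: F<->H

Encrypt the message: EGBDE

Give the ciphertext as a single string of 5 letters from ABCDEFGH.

Answer: FHAFG

Derivation:
Char 1 ('E'): step: R->7, L=3; E->plug->E->R->G->L->C->refl->B->L'->A->R'->H->plug->F
Char 2 ('G'): step: R->0, L->4 (L advanced); G->plug->G->R->H->L->A->refl->D->L'->D->R'->F->plug->H
Char 3 ('B'): step: R->1, L=4; B->plug->B->R->A->L->G->refl->H->L'->B->R'->A->plug->A
Char 4 ('D'): step: R->2, L=4; D->plug->D->R->B->L->H->refl->G->L'->A->R'->H->plug->F
Char 5 ('E'): step: R->3, L=4; E->plug->E->R->D->L->D->refl->A->L'->H->R'->G->plug->G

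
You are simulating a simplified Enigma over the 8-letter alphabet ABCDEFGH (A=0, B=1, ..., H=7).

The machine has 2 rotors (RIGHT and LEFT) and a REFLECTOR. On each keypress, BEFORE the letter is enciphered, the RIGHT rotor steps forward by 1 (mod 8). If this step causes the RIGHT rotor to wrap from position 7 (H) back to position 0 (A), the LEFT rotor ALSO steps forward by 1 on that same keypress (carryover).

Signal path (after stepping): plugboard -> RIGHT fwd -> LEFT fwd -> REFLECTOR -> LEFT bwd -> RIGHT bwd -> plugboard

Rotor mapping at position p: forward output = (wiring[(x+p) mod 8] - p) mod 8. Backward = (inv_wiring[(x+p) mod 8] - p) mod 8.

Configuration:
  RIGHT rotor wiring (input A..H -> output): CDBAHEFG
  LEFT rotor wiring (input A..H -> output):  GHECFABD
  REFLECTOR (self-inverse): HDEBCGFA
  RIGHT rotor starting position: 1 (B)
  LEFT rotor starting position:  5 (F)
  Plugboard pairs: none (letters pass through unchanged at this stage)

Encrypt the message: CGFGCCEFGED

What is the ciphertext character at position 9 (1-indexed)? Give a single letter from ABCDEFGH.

Char 1 ('C'): step: R->2, L=5; C->plug->C->R->F->L->H->refl->A->L'->H->R'->A->plug->A
Char 2 ('G'): step: R->3, L=5; G->plug->G->R->A->L->D->refl->B->L'->D->R'->E->plug->E
Char 3 ('F'): step: R->4, L=5; F->plug->F->R->H->L->A->refl->H->L'->F->R'->G->plug->G
Char 4 ('G'): step: R->5, L=5; G->plug->G->R->D->L->B->refl->D->L'->A->R'->B->plug->B
Char 5 ('C'): step: R->6, L=5; C->plug->C->R->E->L->C->refl->E->L'->B->R'->G->plug->G
Char 6 ('C'): step: R->7, L=5; C->plug->C->R->E->L->C->refl->E->L'->B->R'->E->plug->E
Char 7 ('E'): step: R->0, L->6 (L advanced); E->plug->E->R->H->L->C->refl->E->L'->F->R'->G->plug->G
Char 8 ('F'): step: R->1, L=6; F->plug->F->R->E->L->G->refl->F->L'->B->R'->H->plug->H
Char 9 ('G'): step: R->2, L=6; G->plug->G->R->A->L->D->refl->B->L'->D->R'->E->plug->E

E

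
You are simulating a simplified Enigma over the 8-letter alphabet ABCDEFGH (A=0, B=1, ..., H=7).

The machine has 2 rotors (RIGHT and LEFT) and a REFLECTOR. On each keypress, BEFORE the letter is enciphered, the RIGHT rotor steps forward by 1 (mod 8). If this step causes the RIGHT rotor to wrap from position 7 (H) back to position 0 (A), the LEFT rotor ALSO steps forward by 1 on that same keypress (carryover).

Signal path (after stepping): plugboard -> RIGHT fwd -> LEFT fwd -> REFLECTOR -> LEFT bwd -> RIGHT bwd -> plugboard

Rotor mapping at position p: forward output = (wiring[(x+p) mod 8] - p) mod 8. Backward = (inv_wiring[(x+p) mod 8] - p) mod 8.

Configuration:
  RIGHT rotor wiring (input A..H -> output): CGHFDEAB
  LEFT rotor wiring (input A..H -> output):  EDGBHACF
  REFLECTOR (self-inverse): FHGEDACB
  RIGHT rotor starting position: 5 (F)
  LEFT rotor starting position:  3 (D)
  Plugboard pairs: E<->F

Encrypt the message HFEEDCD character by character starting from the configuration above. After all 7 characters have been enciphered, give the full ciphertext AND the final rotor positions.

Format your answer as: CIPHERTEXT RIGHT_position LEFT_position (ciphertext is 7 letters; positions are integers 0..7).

Answer: AACCFBG 4 4

Derivation:
Char 1 ('H'): step: R->6, L=3; H->plug->H->R->G->L->A->refl->F->L'->C->R'->A->plug->A
Char 2 ('F'): step: R->7, L=3; F->plug->E->R->G->L->A->refl->F->L'->C->R'->A->plug->A
Char 3 ('E'): step: R->0, L->4 (L advanced); E->plug->F->R->E->L->A->refl->F->L'->H->R'->C->plug->C
Char 4 ('E'): step: R->1, L=4; E->plug->F->R->H->L->F->refl->A->L'->E->R'->C->plug->C
Char 5 ('D'): step: R->2, L=4; D->plug->D->R->C->L->G->refl->C->L'->G->R'->E->plug->F
Char 6 ('C'): step: R->3, L=4; C->plug->C->R->B->L->E->refl->D->L'->A->R'->B->plug->B
Char 7 ('D'): step: R->4, L=4; D->plug->D->R->F->L->H->refl->B->L'->D->R'->G->plug->G
Final: ciphertext=AACCFBG, RIGHT=4, LEFT=4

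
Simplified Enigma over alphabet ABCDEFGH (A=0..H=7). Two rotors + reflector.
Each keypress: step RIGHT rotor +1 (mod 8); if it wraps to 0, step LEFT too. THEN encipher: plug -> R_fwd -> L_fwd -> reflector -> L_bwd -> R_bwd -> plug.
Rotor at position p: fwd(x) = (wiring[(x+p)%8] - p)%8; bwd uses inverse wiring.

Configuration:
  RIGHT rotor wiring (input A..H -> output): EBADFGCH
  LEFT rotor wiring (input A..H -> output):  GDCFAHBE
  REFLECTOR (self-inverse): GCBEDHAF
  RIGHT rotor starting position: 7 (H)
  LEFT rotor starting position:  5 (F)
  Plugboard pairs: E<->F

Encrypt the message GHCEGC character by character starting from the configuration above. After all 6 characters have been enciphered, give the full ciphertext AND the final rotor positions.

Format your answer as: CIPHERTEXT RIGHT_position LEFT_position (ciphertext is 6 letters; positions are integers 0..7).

Answer: BFEBFA 5 6

Derivation:
Char 1 ('G'): step: R->0, L->6 (L advanced); G->plug->G->R->C->L->A->refl->G->L'->B->R'->B->plug->B
Char 2 ('H'): step: R->1, L=6; H->plug->H->R->D->L->F->refl->H->L'->F->R'->E->plug->F
Char 3 ('C'): step: R->2, L=6; C->plug->C->R->D->L->F->refl->H->L'->F->R'->F->plug->E
Char 4 ('E'): step: R->3, L=6; E->plug->F->R->B->L->G->refl->A->L'->C->R'->B->plug->B
Char 5 ('G'): step: R->4, L=6; G->plug->G->R->E->L->E->refl->D->L'->A->R'->E->plug->F
Char 6 ('C'): step: R->5, L=6; C->plug->C->R->C->L->A->refl->G->L'->B->R'->A->plug->A
Final: ciphertext=BFEBFA, RIGHT=5, LEFT=6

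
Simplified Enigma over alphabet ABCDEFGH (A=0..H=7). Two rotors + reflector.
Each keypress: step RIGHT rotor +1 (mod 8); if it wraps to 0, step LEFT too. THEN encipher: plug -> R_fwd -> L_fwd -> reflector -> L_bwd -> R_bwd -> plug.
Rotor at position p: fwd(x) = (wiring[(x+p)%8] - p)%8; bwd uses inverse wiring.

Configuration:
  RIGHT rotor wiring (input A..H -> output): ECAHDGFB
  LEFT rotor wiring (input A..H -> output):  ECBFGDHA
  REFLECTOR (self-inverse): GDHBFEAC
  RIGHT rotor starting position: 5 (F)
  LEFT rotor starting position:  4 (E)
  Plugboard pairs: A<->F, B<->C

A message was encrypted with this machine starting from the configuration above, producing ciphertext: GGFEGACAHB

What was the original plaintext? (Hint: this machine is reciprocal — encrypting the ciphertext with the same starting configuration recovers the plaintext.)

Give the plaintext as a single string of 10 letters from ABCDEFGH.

Answer: DFGAABFFBD

Derivation:
Char 1 ('G'): step: R->6, L=4; G->plug->G->R->F->L->G->refl->A->L'->E->R'->D->plug->D
Char 2 ('G'): step: R->7, L=4; G->plug->G->R->H->L->B->refl->D->L'->C->R'->A->plug->F
Char 3 ('F'): step: R->0, L->5 (L advanced); F->plug->A->R->E->L->F->refl->E->L'->F->R'->G->plug->G
Char 4 ('E'): step: R->1, L=5; E->plug->E->R->F->L->E->refl->F->L'->E->R'->F->plug->A
Char 5 ('G'): step: R->2, L=5; G->plug->G->R->C->L->D->refl->B->L'->H->R'->F->plug->A
Char 6 ('A'): step: R->3, L=5; A->plug->F->R->B->L->C->refl->H->L'->D->R'->C->plug->B
Char 7 ('C'): step: R->4, L=5; C->plug->B->R->C->L->D->refl->B->L'->H->R'->A->plug->F
Char 8 ('A'): step: R->5, L=5; A->plug->F->R->D->L->H->refl->C->L'->B->R'->A->plug->F
Char 9 ('H'): step: R->6, L=5; H->plug->H->R->A->L->G->refl->A->L'->G->R'->C->plug->B
Char 10 ('B'): step: R->7, L=5; B->plug->C->R->D->L->H->refl->C->L'->B->R'->D->plug->D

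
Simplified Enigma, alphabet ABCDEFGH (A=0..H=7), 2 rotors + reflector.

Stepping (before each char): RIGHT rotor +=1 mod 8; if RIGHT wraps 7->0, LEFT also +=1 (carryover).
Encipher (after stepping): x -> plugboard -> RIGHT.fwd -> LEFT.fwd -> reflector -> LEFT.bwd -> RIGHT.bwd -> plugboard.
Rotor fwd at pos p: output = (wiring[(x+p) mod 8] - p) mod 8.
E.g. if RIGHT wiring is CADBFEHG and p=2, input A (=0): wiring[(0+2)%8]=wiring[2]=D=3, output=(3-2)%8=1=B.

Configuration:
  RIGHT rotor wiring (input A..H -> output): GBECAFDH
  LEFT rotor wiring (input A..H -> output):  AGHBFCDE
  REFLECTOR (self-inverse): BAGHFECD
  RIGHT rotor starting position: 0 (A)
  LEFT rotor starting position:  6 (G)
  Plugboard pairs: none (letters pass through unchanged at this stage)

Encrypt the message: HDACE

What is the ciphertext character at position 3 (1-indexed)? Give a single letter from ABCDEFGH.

Char 1 ('H'): step: R->1, L=6; H->plug->H->R->F->L->D->refl->H->L'->G->R'->G->plug->G
Char 2 ('D'): step: R->2, L=6; D->plug->D->R->D->L->A->refl->B->L'->E->R'->G->plug->G
Char 3 ('A'): step: R->3, L=6; A->plug->A->R->H->L->E->refl->F->L'->A->R'->D->plug->D

D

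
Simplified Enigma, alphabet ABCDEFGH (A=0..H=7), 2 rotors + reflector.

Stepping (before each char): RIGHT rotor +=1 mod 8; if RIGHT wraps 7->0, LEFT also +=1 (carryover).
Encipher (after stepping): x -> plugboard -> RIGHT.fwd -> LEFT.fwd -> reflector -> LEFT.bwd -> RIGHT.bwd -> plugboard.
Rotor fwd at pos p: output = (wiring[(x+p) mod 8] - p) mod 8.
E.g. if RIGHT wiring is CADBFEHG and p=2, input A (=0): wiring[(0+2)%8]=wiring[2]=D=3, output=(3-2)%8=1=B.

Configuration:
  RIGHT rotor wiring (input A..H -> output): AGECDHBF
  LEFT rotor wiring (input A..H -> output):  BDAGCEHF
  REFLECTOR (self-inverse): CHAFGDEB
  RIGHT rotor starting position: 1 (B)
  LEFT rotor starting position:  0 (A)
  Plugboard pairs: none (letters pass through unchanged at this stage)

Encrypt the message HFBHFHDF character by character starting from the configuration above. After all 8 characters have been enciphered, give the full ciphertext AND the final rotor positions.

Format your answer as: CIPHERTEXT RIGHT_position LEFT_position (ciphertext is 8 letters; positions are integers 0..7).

Answer: AGCCCFCH 1 1

Derivation:
Char 1 ('H'): step: R->2, L=0; H->plug->H->R->E->L->C->refl->A->L'->C->R'->A->plug->A
Char 2 ('F'): step: R->3, L=0; F->plug->F->R->F->L->E->refl->G->L'->D->R'->G->plug->G
Char 3 ('B'): step: R->4, L=0; B->plug->B->R->D->L->G->refl->E->L'->F->R'->C->plug->C
Char 4 ('H'): step: R->5, L=0; H->plug->H->R->G->L->H->refl->B->L'->A->R'->C->plug->C
Char 5 ('F'): step: R->6, L=0; F->plug->F->R->E->L->C->refl->A->L'->C->R'->C->plug->C
Char 6 ('H'): step: R->7, L=0; H->plug->H->R->C->L->A->refl->C->L'->E->R'->F->plug->F
Char 7 ('D'): step: R->0, L->1 (L advanced); D->plug->D->R->C->L->F->refl->D->L'->E->R'->C->plug->C
Char 8 ('F'): step: R->1, L=1; F->plug->F->R->A->L->C->refl->A->L'->H->R'->H->plug->H
Final: ciphertext=AGCCCFCH, RIGHT=1, LEFT=1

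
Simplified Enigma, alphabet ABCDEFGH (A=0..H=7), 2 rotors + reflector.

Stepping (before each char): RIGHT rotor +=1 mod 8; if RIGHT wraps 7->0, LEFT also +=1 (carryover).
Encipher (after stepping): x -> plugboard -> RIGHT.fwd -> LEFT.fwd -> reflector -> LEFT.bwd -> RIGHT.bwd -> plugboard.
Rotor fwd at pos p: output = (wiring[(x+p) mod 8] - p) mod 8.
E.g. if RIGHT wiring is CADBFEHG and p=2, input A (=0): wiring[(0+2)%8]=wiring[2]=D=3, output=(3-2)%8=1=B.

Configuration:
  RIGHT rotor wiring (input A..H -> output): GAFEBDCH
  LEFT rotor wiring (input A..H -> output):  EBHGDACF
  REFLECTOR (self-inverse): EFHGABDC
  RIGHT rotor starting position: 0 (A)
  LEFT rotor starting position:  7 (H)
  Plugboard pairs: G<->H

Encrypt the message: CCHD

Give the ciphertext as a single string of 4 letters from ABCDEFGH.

Char 1 ('C'): step: R->1, L=7; C->plug->C->R->D->L->A->refl->E->L'->F->R'->H->plug->G
Char 2 ('C'): step: R->2, L=7; C->plug->C->R->H->L->D->refl->G->L'->A->R'->E->plug->E
Char 3 ('H'): step: R->3, L=7; H->plug->G->R->F->L->E->refl->A->L'->D->R'->F->plug->F
Char 4 ('D'): step: R->4, L=7; D->plug->D->R->D->L->A->refl->E->L'->F->R'->A->plug->A

Answer: GEFA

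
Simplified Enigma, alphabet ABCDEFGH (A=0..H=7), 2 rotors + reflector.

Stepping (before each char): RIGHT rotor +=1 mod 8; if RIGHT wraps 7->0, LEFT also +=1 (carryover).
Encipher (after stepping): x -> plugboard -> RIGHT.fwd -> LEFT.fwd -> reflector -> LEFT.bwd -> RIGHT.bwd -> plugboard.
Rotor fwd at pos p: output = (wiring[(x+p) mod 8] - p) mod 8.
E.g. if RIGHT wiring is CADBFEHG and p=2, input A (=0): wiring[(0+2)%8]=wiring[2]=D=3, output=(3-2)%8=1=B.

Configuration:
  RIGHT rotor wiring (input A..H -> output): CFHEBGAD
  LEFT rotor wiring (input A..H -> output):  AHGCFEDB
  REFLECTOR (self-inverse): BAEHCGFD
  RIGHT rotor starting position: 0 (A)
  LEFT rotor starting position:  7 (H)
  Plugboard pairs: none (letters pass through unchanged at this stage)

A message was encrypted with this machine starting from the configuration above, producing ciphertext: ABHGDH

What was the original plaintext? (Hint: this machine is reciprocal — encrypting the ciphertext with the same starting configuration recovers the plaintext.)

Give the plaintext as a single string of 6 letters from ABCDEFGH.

Char 1 ('A'): step: R->1, L=7; A->plug->A->R->E->L->D->refl->H->L'->D->R'->C->plug->C
Char 2 ('B'): step: R->2, L=7; B->plug->B->R->C->L->A->refl->B->L'->B->R'->F->plug->F
Char 3 ('H'): step: R->3, L=7; H->plug->H->R->E->L->D->refl->H->L'->D->R'->C->plug->C
Char 4 ('G'): step: R->4, L=7; G->plug->G->R->D->L->H->refl->D->L'->E->R'->C->plug->C
Char 5 ('D'): step: R->5, L=7; D->plug->D->R->F->L->G->refl->F->L'->G->R'->C->plug->C
Char 6 ('H'): step: R->6, L=7; H->plug->H->R->A->L->C->refl->E->L'->H->R'->D->plug->D

Answer: CFCCCD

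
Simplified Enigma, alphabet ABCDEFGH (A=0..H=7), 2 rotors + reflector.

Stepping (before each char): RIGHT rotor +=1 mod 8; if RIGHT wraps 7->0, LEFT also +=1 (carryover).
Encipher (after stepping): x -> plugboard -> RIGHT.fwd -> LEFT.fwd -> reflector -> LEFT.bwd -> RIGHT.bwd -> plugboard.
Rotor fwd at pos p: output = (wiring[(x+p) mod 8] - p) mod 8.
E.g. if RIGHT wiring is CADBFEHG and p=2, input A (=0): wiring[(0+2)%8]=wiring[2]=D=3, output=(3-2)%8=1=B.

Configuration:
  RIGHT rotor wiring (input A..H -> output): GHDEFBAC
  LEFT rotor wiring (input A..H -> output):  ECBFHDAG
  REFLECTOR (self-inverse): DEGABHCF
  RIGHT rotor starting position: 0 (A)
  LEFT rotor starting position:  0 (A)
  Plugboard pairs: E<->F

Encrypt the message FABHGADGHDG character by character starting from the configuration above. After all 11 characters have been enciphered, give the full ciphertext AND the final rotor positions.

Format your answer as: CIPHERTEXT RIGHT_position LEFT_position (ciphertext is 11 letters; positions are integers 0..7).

Answer: BDHFDCAHAAE 3 1

Derivation:
Char 1 ('F'): step: R->1, L=0; F->plug->E->R->A->L->E->refl->B->L'->C->R'->B->plug->B
Char 2 ('A'): step: R->2, L=0; A->plug->A->R->B->L->C->refl->G->L'->H->R'->D->plug->D
Char 3 ('B'): step: R->3, L=0; B->plug->B->R->C->L->B->refl->E->L'->A->R'->H->plug->H
Char 4 ('H'): step: R->4, L=0; H->plug->H->R->A->L->E->refl->B->L'->C->R'->E->plug->F
Char 5 ('G'): step: R->5, L=0; G->plug->G->R->H->L->G->refl->C->L'->B->R'->D->plug->D
Char 6 ('A'): step: R->6, L=0; A->plug->A->R->C->L->B->refl->E->L'->A->R'->C->plug->C
Char 7 ('D'): step: R->7, L=0; D->plug->D->R->E->L->H->refl->F->L'->D->R'->A->plug->A
Char 8 ('G'): step: R->0, L->1 (L advanced); G->plug->G->R->A->L->B->refl->E->L'->C->R'->H->plug->H
Char 9 ('H'): step: R->1, L=1; H->plug->H->R->F->L->H->refl->F->L'->G->R'->A->plug->A
Char 10 ('D'): step: R->2, L=1; D->plug->D->R->H->L->D->refl->A->L'->B->R'->A->plug->A
Char 11 ('G'): step: R->3, L=1; G->plug->G->R->E->L->C->refl->G->L'->D->R'->F->plug->E
Final: ciphertext=BDHFDCAHAAE, RIGHT=3, LEFT=1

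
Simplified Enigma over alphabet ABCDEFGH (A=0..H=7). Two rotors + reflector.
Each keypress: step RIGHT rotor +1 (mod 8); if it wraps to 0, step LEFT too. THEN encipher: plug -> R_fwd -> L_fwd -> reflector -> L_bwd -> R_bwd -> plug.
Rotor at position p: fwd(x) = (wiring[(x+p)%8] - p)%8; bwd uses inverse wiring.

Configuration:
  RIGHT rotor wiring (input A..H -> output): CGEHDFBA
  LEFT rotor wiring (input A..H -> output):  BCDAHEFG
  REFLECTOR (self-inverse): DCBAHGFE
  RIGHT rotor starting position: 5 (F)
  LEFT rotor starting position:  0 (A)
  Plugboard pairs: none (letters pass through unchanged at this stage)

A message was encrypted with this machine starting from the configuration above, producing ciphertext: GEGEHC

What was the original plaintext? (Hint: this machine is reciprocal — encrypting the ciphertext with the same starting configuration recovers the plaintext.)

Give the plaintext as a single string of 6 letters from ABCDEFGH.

Answer: CAHGEE

Derivation:
Char 1 ('G'): step: R->6, L=0; G->plug->G->R->F->L->E->refl->H->L'->E->R'->C->plug->C
Char 2 ('E'): step: R->7, L=0; E->plug->E->R->A->L->B->refl->C->L'->B->R'->A->plug->A
Char 3 ('G'): step: R->0, L->1 (L advanced); G->plug->G->R->B->L->C->refl->B->L'->A->R'->H->plug->H
Char 4 ('E'): step: R->1, L=1; E->plug->E->R->E->L->D->refl->A->L'->H->R'->G->plug->G
Char 5 ('H'): step: R->2, L=1; H->plug->H->R->E->L->D->refl->A->L'->H->R'->E->plug->E
Char 6 ('C'): step: R->3, L=1; C->plug->C->R->C->L->H->refl->E->L'->F->R'->E->plug->E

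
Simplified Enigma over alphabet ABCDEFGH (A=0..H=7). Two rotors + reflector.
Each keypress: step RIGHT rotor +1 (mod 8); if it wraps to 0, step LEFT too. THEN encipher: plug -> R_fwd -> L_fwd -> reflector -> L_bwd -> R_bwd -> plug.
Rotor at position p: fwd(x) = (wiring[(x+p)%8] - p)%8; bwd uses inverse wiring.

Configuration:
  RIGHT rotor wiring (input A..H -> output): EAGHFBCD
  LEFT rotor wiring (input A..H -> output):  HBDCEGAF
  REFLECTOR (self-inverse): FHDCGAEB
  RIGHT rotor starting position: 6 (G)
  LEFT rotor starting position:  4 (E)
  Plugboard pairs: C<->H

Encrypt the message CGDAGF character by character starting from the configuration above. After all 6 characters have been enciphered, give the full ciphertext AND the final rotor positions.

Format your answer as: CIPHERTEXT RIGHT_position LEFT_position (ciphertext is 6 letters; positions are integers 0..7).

Answer: FHBBAB 4 5

Derivation:
Char 1 ('C'): step: R->7, L=4; C->plug->H->R->D->L->B->refl->H->L'->G->R'->F->plug->F
Char 2 ('G'): step: R->0, L->5 (L advanced); G->plug->G->R->C->L->A->refl->F->L'->G->R'->C->plug->H
Char 3 ('D'): step: R->1, L=5; D->plug->D->R->E->L->E->refl->G->L'->F->R'->B->plug->B
Char 4 ('A'): step: R->2, L=5; A->plug->A->R->E->L->E->refl->G->L'->F->R'->B->plug->B
Char 5 ('G'): step: R->3, L=5; G->plug->G->R->F->L->G->refl->E->L'->E->R'->A->plug->A
Char 6 ('F'): step: R->4, L=5; F->plug->F->R->E->L->E->refl->G->L'->F->R'->B->plug->B
Final: ciphertext=FHBBAB, RIGHT=4, LEFT=5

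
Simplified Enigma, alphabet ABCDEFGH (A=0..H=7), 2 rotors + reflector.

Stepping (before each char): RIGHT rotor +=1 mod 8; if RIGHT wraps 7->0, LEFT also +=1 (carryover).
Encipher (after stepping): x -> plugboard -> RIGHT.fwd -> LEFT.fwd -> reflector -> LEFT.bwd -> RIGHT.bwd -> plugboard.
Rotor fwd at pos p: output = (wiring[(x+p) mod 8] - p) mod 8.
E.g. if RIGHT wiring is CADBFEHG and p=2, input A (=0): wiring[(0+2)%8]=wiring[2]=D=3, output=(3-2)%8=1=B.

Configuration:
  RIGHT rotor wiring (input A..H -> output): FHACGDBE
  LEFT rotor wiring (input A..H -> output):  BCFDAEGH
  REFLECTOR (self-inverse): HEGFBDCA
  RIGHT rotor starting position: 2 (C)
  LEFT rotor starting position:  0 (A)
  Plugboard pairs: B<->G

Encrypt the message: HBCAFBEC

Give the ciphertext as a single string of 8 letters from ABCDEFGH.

Answer: CGGEBCAH

Derivation:
Char 1 ('H'): step: R->3, L=0; H->plug->H->R->F->L->E->refl->B->L'->A->R'->C->plug->C
Char 2 ('B'): step: R->4, L=0; B->plug->G->R->E->L->A->refl->H->L'->H->R'->B->plug->G
Char 3 ('C'): step: R->5, L=0; C->plug->C->R->H->L->H->refl->A->L'->E->R'->B->plug->G
Char 4 ('A'): step: R->6, L=0; A->plug->A->R->D->L->D->refl->F->L'->C->R'->E->plug->E
Char 5 ('F'): step: R->7, L=0; F->plug->F->R->H->L->H->refl->A->L'->E->R'->G->plug->B
Char 6 ('B'): step: R->0, L->1 (L advanced); B->plug->G->R->B->L->E->refl->B->L'->A->R'->C->plug->C
Char 7 ('E'): step: R->1, L=1; E->plug->E->R->C->L->C->refl->G->L'->G->R'->A->plug->A
Char 8 ('C'): step: R->2, L=1; C->plug->C->R->E->L->D->refl->F->L'->F->R'->H->plug->H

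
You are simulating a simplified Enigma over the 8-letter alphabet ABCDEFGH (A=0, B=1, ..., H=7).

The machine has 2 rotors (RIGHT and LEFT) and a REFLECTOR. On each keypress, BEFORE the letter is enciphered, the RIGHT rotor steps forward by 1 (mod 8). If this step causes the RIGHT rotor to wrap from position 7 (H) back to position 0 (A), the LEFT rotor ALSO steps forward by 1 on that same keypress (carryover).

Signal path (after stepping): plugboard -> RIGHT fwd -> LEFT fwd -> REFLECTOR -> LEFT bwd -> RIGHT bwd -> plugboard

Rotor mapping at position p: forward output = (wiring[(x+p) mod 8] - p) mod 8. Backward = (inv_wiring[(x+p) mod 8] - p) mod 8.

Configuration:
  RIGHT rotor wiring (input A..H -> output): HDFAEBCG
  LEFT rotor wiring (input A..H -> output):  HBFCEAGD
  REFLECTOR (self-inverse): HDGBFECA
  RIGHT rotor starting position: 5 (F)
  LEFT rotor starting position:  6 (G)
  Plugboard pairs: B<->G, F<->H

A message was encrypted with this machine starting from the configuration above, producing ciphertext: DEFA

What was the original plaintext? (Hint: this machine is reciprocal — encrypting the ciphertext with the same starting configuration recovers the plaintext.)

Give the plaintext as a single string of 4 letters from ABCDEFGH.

Char 1 ('D'): step: R->6, L=6; D->plug->D->R->F->L->E->refl->F->L'->B->R'->C->plug->C
Char 2 ('E'): step: R->7, L=6; E->plug->E->R->B->L->F->refl->E->L'->F->R'->F->plug->H
Char 3 ('F'): step: R->0, L->7 (L advanced); F->plug->H->R->G->L->B->refl->D->L'->E->R'->E->plug->E
Char 4 ('A'): step: R->1, L=7; A->plug->A->R->C->L->C->refl->G->L'->D->R'->D->plug->D

Answer: CHED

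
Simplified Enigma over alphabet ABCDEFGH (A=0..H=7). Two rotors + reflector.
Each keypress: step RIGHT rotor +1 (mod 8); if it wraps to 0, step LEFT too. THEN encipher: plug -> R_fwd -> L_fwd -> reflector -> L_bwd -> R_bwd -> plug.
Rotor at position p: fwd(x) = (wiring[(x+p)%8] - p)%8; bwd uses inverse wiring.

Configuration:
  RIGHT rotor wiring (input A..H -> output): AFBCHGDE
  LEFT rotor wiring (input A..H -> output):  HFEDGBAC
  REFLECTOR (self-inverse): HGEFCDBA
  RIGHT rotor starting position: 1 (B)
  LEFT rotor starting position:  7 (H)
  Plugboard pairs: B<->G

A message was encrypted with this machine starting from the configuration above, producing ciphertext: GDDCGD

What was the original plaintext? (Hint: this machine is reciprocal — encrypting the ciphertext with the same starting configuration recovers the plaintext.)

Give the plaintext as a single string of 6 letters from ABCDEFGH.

Char 1 ('G'): step: R->2, L=7; G->plug->B->R->A->L->D->refl->F->L'->D->R'->H->plug->H
Char 2 ('D'): step: R->3, L=7; D->plug->D->R->A->L->D->refl->F->L'->D->R'->C->plug->C
Char 3 ('D'): step: R->4, L=7; D->plug->D->R->A->L->D->refl->F->L'->D->R'->A->plug->A
Char 4 ('C'): step: R->5, L=7; C->plug->C->R->H->L->B->refl->G->L'->C->R'->H->plug->H
Char 5 ('G'): step: R->6, L=7; G->plug->B->R->G->L->C->refl->E->L'->E->R'->F->plug->F
Char 6 ('D'): step: R->7, L=7; D->plug->D->R->C->L->G->refl->B->L'->H->R'->G->plug->B

Answer: HCAHFB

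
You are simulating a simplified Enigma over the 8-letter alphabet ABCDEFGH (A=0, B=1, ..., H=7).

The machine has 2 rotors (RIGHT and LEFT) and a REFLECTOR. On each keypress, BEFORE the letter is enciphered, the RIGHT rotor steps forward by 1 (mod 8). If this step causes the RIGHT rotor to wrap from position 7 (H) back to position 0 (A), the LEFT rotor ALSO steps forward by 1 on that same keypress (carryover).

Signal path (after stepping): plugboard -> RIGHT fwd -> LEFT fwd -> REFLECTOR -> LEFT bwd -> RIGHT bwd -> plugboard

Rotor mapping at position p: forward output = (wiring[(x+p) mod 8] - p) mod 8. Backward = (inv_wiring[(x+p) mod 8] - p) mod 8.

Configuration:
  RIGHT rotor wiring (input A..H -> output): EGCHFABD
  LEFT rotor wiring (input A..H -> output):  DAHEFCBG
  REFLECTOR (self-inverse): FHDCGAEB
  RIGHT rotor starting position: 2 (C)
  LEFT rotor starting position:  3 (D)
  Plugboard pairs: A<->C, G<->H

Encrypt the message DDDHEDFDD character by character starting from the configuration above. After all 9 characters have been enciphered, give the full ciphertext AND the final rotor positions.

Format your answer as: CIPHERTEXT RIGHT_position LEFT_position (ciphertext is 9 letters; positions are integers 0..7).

Char 1 ('D'): step: R->3, L=3; D->plug->D->R->G->L->F->refl->A->L'->F->R'->C->plug->A
Char 2 ('D'): step: R->4, L=3; D->plug->D->R->H->L->E->refl->G->L'->D->R'->H->plug->G
Char 3 ('D'): step: R->5, L=3; D->plug->D->R->H->L->E->refl->G->L'->D->R'->A->plug->C
Char 4 ('H'): step: R->6, L=3; H->plug->G->R->H->L->E->refl->G->L'->D->R'->A->plug->C
Char 5 ('E'): step: R->7, L=3; E->plug->E->R->A->L->B->refl->H->L'->C->R'->H->plug->G
Char 6 ('D'): step: R->0, L->4 (L advanced); D->plug->D->R->H->L->A->refl->F->L'->C->R'->C->plug->A
Char 7 ('F'): step: R->1, L=4; F->plug->F->R->A->L->B->refl->H->L'->E->R'->D->plug->D
Char 8 ('D'): step: R->2, L=4; D->plug->D->R->G->L->D->refl->C->L'->D->R'->C->plug->A
Char 9 ('D'): step: R->3, L=4; D->plug->D->R->G->L->D->refl->C->L'->D->R'->G->plug->H
Final: ciphertext=AGCCGADAH, RIGHT=3, LEFT=4

Answer: AGCCGADAH 3 4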